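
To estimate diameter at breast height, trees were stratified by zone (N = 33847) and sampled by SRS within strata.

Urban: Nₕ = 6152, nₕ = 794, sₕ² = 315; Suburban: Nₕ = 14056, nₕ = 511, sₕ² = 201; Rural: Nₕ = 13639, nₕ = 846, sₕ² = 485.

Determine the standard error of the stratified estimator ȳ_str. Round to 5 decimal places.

Var(ȳ_str) = Σₕ Wₕ²(1 − fₕ)sₕ²/nₕ with Wₕ = Nₕ/N, N = 33847.
Urban: Wₕ = 0.18175909; term = 0.18175909²·(1 − 0.12906372)·315/794 = 0.011414811.
Suburban: Wₕ = 0.41528053; term = 0.41528053²·(1 − 0.03635458)·201/511 = 0.065369559.
Rural: Wₕ = 0.40296038; term = 0.40296038²·(1 − 0.06202801)·485/846 = 0.087314414.
Sum = 0.16409878.
SE = √(0.16409878) = 0.40509.

0.40509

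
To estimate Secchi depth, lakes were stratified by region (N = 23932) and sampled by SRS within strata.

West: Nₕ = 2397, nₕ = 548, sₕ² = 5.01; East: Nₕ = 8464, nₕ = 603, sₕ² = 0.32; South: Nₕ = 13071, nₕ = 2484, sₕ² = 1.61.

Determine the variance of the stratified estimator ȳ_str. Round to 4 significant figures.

2.890 × 10^-4

Var(ȳ_str) = Σₕ Wₕ²(1 − fₕ)sₕ²/nₕ with Wₕ = Nₕ/N, N = 23932.
West: Wₕ = 0.10015878; term = 0.10015878²·(1 − 0.22861911)·5.01/548 = 7.0746364 × 10^-5.
East: Wₕ = 0.35366873; term = 0.35366873²·(1 − 0.07124291)·0.32/603 = 6.1649297 × 10^-5.
South: Wₕ = 0.54617249; term = 0.54617249²·(1 − 0.19003902)·1.61/2484 = 1.5660226 × 10^-4.
Sum = 2.8899792 × 10^-4.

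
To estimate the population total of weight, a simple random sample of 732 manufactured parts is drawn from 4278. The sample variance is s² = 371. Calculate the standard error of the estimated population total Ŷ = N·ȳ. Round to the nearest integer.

2773

Var(Ŷ) = N²·Var(ȳ) = N²·(1 − n/N)·s²/n.
f = 732/4278 = 0.17110799; Var(ȳ) = 0.82889201·371/732 = 0.42010783.
Var(Ŷ) = 4278² · 0.42010783 = 7.6885127 × 10^6.
SE(Ŷ) = √(7.6885127 × 10^6) = 2773.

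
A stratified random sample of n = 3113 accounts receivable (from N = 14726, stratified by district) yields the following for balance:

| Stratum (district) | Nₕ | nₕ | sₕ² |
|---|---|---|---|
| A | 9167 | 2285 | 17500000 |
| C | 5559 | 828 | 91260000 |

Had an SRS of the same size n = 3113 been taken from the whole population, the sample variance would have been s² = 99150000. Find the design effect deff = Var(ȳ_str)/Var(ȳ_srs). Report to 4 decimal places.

Var(ȳ_str) = Σ Wₕ²(1−fₕ)sₕ²/nₕ with Wₕ = Nₕ/14726:
  A: (9167/14726)²·(1−2285/9167)·17500000/2285 = 2228.046
  C: (5559/14726)²·(1−828/5559)·91260000/828 = 13366.883
  → Var(ȳ_str) = 15594.929.
Var(ȳ_srs) = (1 − 3113/14726)·99150000/3113 = 25117.316.
deff = 15594.929 / 25117.316 = 0.6209.

0.6209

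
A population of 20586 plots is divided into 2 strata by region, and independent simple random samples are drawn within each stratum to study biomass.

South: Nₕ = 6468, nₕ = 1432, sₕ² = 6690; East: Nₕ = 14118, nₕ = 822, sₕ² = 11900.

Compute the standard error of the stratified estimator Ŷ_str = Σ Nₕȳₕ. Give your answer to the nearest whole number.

53569

Var(Ŷ_str) = Σₕ Nₕ²(1 − fₕ)sₕ²/nₕ.
South: 6468²·(1 − 1432/6468)·6690/1432 = 1.5217343 × 10^8.
East: 14118²·(1 − 822/14118)·11900/822 = 2.7174986 × 10^9.
Sum = 2.869672 × 10^9.
SE = √(2.869672 × 10^9) = 53569.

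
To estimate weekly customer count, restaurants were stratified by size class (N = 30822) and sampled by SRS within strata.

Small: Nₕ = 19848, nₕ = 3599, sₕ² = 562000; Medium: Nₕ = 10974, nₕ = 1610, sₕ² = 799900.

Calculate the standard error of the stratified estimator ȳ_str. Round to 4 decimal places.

10.3322

Var(ȳ_str) = Σₕ Wₕ²(1 − fₕ)sₕ²/nₕ with Wₕ = Nₕ/N, N = 30822.
Small: Wₕ = 0.64395562; term = 0.64395562²·(1 − 0.18132809)·562000/3599 = 53.012249.
Medium: Wₕ = 0.35604438; term = 0.35604438²·(1 − 0.14671041)·799900/1610 = 53.74209.
Sum = 106.75434.
SE = √(106.75434) = 10.3322.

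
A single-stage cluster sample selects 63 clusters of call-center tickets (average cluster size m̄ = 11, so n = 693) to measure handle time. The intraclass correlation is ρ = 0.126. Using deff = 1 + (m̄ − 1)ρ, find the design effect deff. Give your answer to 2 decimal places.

deff = 1 + (11 − 1)·0.126 = 1 + 1.26 = 2.26.

2.26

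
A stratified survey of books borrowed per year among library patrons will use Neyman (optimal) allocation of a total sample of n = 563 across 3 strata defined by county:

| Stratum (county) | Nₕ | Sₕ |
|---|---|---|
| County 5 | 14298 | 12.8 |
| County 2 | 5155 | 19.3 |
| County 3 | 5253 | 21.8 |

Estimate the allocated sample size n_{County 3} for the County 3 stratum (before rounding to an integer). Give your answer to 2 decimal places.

Neyman allocation: nₕ = n·NₕSₕ / Σⱼ NⱼSⱼ.
Σ NⱼSⱼ = 14298·12.8 + 5155·19.3 + 5253·21.8 = 397021.3.
n_{County 3} = 563·5253·21.8 / 397021.3 = 162.39.

162.39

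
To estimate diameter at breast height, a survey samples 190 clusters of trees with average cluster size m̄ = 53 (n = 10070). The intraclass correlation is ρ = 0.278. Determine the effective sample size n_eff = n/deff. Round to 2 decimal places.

deff = 1 + (53 − 1)·0.278 = 1 + 14.456 = 15.456.
n_eff = 10070 / 15.456 = 651.53.

651.53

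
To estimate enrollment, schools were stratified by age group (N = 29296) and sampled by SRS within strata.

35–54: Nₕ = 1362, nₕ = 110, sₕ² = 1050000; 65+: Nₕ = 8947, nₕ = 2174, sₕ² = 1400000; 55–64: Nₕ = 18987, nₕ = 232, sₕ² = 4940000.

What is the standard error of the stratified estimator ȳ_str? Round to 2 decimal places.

94.34

Var(ȳ_str) = Σₕ Wₕ²(1 − fₕ)sₕ²/nₕ with Wₕ = Nₕ/N, N = 29296.
35–54: Wₕ = 0.04649099; term = 0.04649099²·(1 − 0.08076358)·1050000/110 = 18.965373.
65+: Wₕ = 0.30540005; term = 0.30540005²·(1 − 0.24298648)·1400000/2174 = 45.468472.
55–64: Wₕ = 0.64810896; term = 0.64810896²·(1 − 0.01221889)·4940000/232 = 8834.7798.
Sum = 8899.2136.
SE = √(8899.2136) = 94.34.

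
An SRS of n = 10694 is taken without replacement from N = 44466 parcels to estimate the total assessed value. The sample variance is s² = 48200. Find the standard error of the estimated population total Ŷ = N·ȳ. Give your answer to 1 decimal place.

82270.8

Var(Ŷ) = N²·Var(ȳ) = N²·(1 − n/N)·s²/n.
f = 10694/44466 = 0.24049836; Var(ȳ) = 0.75950164·48200/10694 = 3.423226.
Var(Ŷ) = 44466² · 3.423226 = 6.7684886 × 10^9.
SE(Ŷ) = √(6.7684886 × 10^9) = 82270.8.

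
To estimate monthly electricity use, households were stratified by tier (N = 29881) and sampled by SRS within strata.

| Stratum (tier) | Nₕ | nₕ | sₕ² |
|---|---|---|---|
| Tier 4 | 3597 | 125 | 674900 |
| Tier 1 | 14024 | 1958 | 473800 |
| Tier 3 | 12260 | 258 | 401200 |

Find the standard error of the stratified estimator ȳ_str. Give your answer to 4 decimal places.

19.4331

Var(ȳ_str) = Σₕ Wₕ²(1 − fₕ)sₕ²/nₕ with Wₕ = Nₕ/N, N = 29881.
Tier 4: Wₕ = 0.12037750; term = 0.12037750²·(1 − 0.03475118)·674900/125 = 75.519536.
Tier 1: Wₕ = 0.46932834; term = 0.46932834²·(1 − 0.13961780)·473800/1958 = 45.859291.
Tier 3: Wₕ = 0.41029417; term = 0.41029417²·(1 − 0.02104405)·401200/258 = 256.2684.
Sum = 377.64723.
SE = √(377.64723) = 19.4331.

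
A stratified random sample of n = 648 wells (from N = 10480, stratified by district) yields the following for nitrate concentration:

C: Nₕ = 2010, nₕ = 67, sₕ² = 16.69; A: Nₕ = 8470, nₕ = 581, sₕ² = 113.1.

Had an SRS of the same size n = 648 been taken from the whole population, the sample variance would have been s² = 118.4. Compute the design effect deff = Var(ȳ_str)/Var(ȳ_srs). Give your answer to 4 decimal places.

Var(ȳ_str) = Σ Wₕ²(1−fₕ)sₕ²/nₕ with Wₕ = Nₕ/10480:
  C: (2010/10480)²·(1−67/2010)·16.69/67 = 0.0088578399
  A: (8470/10480)²·(1−581/8470)·113.1/581 = 0.11843206
  → Var(ȳ_str) = 0.1272899.
Var(ȳ_srs) = (1 − 648/10480)·118.4/648 = 0.17141834.
deff = 0.1272899 / 0.17141834 = 0.7426.

0.7426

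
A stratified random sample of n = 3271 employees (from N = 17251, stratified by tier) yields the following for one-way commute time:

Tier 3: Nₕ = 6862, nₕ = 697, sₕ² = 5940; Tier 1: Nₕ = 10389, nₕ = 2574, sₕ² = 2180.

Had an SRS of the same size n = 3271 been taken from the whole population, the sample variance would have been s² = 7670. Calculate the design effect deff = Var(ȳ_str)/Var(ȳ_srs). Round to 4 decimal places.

Var(ȳ_str) = Σ Wₕ²(1−fₕ)sₕ²/nₕ with Wₕ = Nₕ/17251:
  Tier 3: (6862/17251)²·(1−697/6862)·5940/697 = 1.2114595
  Tier 1: (10389/17251)²·(1−2574/10389)·2180/2574 = 0.2310586
  → Var(ȳ_str) = 1.4425181.
Var(ȳ_srs) = (1 − 3271/17251)·7670/3271 = 1.9002368.
deff = 1.4425181 / 1.9002368 = 0.7591.

0.7591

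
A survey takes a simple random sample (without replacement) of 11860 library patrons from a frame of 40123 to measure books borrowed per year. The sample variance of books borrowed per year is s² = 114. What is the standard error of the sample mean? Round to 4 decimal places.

0.0823

Under SRS without replacement, Var(ȳ) = (1 − f)·s²/n with f = n/N = 11860/40123 = 0.29559106.
Var(ȳ) = (1 − 0.29559106)·114/11860 = 0.70440894·0.0096121417 = 0.0067708785.
SE(ȳ) = √(0.0067708785) = 0.0823.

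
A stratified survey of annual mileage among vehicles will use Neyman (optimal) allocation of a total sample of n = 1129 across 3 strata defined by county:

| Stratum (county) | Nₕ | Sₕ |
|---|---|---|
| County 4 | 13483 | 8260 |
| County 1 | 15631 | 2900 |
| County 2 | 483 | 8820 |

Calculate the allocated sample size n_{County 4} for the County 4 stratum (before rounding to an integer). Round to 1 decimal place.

781.2

Neyman allocation: nₕ = n·NₕSₕ / Σⱼ NⱼSⱼ.
Σ NⱼSⱼ = 13483·8260 + 15631·2900 + 483·8820 = 1.6095954 × 10^8.
n_{County 4} = 1129·13483·8260 / (1.6095954 × 10^8) = 781.2.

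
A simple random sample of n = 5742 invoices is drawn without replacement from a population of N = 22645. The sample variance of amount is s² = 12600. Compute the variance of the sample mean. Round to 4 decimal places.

Under SRS without replacement, Var(ȳ) = (1 − f)·s²/n with f = n/N = 5742/22645 = 0.25356591.
Var(ȳ) = (1 − 0.25356591)·12600/5742 = 0.74643409·2.1943574 = 1.6379431.

1.6379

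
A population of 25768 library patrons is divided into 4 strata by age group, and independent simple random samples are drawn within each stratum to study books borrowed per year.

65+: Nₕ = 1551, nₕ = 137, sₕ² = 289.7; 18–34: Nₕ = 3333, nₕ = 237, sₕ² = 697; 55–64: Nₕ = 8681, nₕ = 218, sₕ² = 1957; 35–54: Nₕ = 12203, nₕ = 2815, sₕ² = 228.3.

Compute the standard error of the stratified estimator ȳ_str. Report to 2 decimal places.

Var(ȳ_str) = Σₕ Wₕ²(1 − fₕ)sₕ²/nₕ with Wₕ = Nₕ/N, N = 25768.
65+: Wₕ = 0.06019093; term = 0.06019093²·(1 − 0.08833011)·289.7/137 = 0.0069843776.
18–34: Wₕ = 0.12934648; term = 0.12934648²·(1 − 0.07110711)·697/237 = 0.045704533.
55–64: Wₕ = 0.33689072; term = 0.33689072²·(1 − 0.02511231)·1957/218 = 0.99326928.
35–54: Wₕ = 0.47357187; term = 0.47357187²·(1 − 0.23068098)·228.3/2815 = 0.013992837.
Sum = 1.059951.
SE = √(1.059951) = 1.03.

1.03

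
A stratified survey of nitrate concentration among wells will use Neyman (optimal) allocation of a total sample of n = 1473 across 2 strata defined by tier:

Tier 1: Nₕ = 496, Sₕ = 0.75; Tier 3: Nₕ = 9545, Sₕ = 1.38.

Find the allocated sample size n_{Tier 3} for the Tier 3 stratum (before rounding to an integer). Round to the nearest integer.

Neyman allocation: nₕ = n·NₕSₕ / Σⱼ NⱼSⱼ.
Σ NⱼSⱼ = 496·0.75 + 9545·1.38 = 13544.1.
n_{Tier 3} = 1473·9545·1.38 / 13544.1 = 1433.

1433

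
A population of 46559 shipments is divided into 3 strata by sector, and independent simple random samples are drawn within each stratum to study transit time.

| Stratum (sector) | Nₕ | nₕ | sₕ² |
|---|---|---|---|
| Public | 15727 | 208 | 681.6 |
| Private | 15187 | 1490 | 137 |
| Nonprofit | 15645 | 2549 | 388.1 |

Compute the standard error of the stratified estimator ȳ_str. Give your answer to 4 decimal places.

0.6262

Var(ȳ_str) = Σₕ Wₕ²(1 − fₕ)sₕ²/nₕ with Wₕ = Nₕ/N, N = 46559.
Public: Wₕ = 0.33778646; term = 0.33778646²·(1 − 0.01322566)·681.6/208 = 0.3689509.
Private: Wₕ = 0.32618828; term = 0.32618828²·(1 − 0.09811023)·137/1490 = 0.0088231662.
Nonprofit: Wₕ = 0.33602526; term = 0.33602526²·(1 − 0.16292745)·388.1/2549 = 0.014390661.
Sum = 0.39216473.
SE = √(0.39216473) = 0.6262.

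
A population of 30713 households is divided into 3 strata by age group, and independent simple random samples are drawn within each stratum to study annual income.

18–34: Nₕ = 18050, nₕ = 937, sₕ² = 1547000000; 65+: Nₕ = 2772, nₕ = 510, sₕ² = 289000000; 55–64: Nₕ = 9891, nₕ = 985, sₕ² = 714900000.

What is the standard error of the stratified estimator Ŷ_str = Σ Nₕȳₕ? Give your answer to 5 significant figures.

2.4031 × 10^7

Var(Ŷ_str) = Σₕ Nₕ²(1 − fₕ)sₕ²/nₕ.
18–34: 18050²·(1 − 937/18050)·1547000000/937 = 5.099811 × 10^14.
65+: 2772²·(1 − 510/2772)·289000000/510 = 3.5531496 × 10^12.
55–64: 9891²·(1 − 985/9891)·714900000/985 = 6.3934012 × 10^13.
Sum = 5.7746826 × 10^14.
SE = √(5.7746826 × 10^14) = 2.4031 × 10^7.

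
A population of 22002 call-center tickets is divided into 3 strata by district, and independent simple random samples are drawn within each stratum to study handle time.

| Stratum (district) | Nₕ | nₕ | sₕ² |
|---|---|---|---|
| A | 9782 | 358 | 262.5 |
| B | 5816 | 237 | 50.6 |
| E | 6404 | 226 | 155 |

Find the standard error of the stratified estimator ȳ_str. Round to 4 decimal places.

0.4583

Var(ȳ_str) = Σₕ Wₕ²(1 − fₕ)sₕ²/nₕ with Wₕ = Nₕ/N, N = 22002.
A: Wₕ = 0.44459595; term = 0.44459595²·(1 − 0.03659783)·262.5/358 = 0.13963198.
B: Wₕ = 0.26433961; term = 0.26433961²·(1 − 0.04074966)·50.6/237 = 0.014310625.
E: Wₕ = 0.29106445; term = 0.29106445²·(1 − 0.03529044)·155/226 = 0.05605291.
Sum = 0.20999552.
SE = √(0.20999552) = 0.4583.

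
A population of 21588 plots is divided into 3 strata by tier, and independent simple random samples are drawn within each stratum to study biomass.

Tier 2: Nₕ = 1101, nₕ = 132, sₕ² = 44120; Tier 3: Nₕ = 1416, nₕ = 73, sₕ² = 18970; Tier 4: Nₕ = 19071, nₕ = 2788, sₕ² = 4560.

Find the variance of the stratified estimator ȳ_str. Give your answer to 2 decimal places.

Var(ȳ_str) = Σₕ Wₕ²(1 − fₕ)sₕ²/nₕ with Wₕ = Nₕ/N, N = 21588.
Tier 2: Wₕ = 0.05100056; term = 0.05100056²·(1 − 0.11989101)·44120/132 = 0.76515223.
Tier 3: Wₕ = 0.06559200; term = 0.06559200²·(1 − 0.05155367)·18970/73 = 1.0603736.
Tier 4: Wₕ = 0.88340745; term = 0.88340745²·(1 − 0.14619055)·4560/2788 = 1.0898209.
Sum = 2.9153467.

2.92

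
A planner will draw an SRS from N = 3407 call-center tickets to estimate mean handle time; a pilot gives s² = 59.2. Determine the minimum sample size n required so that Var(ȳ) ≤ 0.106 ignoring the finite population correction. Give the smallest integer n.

559

Without fpc, n₀ = s²/D = 59.2/0.106 = 558.4906.
Rounding up, n = 559.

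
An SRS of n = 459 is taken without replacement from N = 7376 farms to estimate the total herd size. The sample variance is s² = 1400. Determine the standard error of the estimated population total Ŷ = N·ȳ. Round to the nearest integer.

12475

Var(Ŷ) = N²·Var(ȳ) = N²·(1 − n/N)·s²/n.
f = 459/7376 = 0.06222885; Var(ȳ) = 0.93777115·1400/459 = 2.8603042.
Var(Ŷ) = 7376² · 2.8603042 = 1.5561593 × 10^8.
SE(Ŷ) = √(1.5561593 × 10^8) = 12475.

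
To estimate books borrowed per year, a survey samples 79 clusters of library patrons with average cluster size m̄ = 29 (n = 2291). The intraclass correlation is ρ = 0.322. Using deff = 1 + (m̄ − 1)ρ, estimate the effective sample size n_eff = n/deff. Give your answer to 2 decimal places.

deff = 1 + (29 − 1)·0.322 = 1 + 9.016 = 10.016.
n_eff = 2291 / 10.016 = 228.73.

228.73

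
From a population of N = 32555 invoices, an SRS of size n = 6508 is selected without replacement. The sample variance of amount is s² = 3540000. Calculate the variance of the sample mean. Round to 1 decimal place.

435.2

Under SRS without replacement, Var(ȳ) = (1 − f)·s²/n with f = n/N = 6508/32555 = 0.19990785.
Var(ȳ) = (1 − 0.19990785)·3540000/6508 = 0.80009215·543.94591 = 435.20686.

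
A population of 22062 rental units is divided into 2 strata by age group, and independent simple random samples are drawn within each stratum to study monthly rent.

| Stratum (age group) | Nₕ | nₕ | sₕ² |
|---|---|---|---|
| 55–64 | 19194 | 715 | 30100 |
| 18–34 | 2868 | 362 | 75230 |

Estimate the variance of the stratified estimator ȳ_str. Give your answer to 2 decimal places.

33.75

Var(ȳ_str) = Σₕ Wₕ²(1 − fₕ)sₕ²/nₕ with Wₕ = Nₕ/N, N = 22062.
55–64: Wₕ = 0.87000272; term = 0.87000272²·(1 − 0.03725122)·30100/715 = 30.677125.
18–34: Wₕ = 0.12999728; term = 0.12999728²·(1 − 0.12622036)·75230/362 = 3.0686895.
Sum = 33.745815.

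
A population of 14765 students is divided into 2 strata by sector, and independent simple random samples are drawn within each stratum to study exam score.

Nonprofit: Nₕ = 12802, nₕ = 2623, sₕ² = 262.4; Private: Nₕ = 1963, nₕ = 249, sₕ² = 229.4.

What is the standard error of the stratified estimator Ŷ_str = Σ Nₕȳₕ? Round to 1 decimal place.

Var(Ŷ_str) = Σₕ Nₕ²(1 − fₕ)sₕ²/nₕ.
Nonprofit: 12802²·(1 − 2623/12802)·262.4/2623 = 1.3036124 × 10^7.
Private: 1963²·(1 − 249/1963)·229.4/249 = 3.0997394 × 10^6.
Sum = 1.6135863 × 10^7.
SE = √(1.6135863 × 10^7) = 4016.9.

4016.9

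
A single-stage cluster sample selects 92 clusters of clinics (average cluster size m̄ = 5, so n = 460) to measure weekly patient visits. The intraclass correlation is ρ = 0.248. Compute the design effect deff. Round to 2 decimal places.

deff = 1 + (5 − 1)·0.248 = 1 + 0.992 = 1.992.

1.99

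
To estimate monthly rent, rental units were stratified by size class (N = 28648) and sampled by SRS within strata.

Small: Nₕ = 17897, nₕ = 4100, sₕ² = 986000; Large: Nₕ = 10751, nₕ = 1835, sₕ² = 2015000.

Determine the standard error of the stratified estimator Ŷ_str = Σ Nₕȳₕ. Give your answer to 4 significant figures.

Var(Ŷ_str) = Σₕ Nₕ²(1 − fₕ)sₕ²/nₕ.
Small: 17897²·(1 − 4100/17897)·986000/4100 = 5.9382429 × 10^10.
Large: 10751²·(1 − 1835/10751)·2015000/1835 = 1.0525868 × 10^11.
Sum = 1.6464111 × 10^11.
SE = √(1.6464111 × 10^11) = 405800.

405800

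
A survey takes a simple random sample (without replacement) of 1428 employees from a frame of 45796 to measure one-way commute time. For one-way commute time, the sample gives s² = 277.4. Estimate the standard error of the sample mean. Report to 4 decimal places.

0.4338

Under SRS without replacement, Var(ȳ) = (1 − f)·s²/n with f = n/N = 1428/45796 = 0.03118176.
Var(ȳ) = (1 − 0.03118176)·277.4/1428 = 0.96881824·0.1942577 = 0.18820041.
SE(ȳ) = √(0.18820041) = 0.4338.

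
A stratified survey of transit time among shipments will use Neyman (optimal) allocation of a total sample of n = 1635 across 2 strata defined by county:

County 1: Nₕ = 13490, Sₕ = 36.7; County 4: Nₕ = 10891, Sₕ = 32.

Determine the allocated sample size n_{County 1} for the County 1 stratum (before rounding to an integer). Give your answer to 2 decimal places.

959.54

Neyman allocation: nₕ = n·NₕSₕ / Σⱼ NⱼSⱼ.
Σ NⱼSⱼ = 13490·36.7 + 10891·32 = 843595.
n_{County 1} = 1635·13490·36.7 / 843595 = 959.54.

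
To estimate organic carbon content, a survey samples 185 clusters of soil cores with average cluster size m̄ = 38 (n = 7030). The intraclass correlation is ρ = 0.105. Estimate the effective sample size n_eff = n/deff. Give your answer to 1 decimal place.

deff = 1 + (38 − 1)·0.105 = 1 + 3.885 = 4.885.
n_eff = 7030 / 4.885 = 1439.1.

1439.1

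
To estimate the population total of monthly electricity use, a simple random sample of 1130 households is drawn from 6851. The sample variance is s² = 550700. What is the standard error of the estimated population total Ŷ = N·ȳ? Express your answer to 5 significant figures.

138210

Var(Ŷ) = N²·Var(ȳ) = N²·(1 − n/N)·s²/n.
f = 1130/6851 = 0.16493942; Var(ȳ) = 0.83506058·550700/1130 = 406.96271.
Var(Ŷ) = 6851² · 406.96271 = 1.9101284 × 10^10.
SE(Ŷ) = √(1.9101284 × 10^10) = 138210.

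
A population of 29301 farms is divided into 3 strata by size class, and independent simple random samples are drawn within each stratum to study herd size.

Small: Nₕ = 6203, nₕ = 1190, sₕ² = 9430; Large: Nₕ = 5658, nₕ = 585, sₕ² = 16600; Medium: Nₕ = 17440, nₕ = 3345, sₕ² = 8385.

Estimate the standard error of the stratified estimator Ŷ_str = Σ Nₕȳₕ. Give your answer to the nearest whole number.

40952

Var(Ŷ_str) = Σₕ Nₕ²(1 − fₕ)sₕ²/nₕ.
Small: 6203²·(1 − 1190/6203)·9430/1190 = 2.4641334 × 10^8.
Large: 5658²·(1 − 585/5658)·16600/585 = 8.1447926 × 10^8.
Medium: 17440²·(1 − 3345/17440)·8385/3345 = 6.1619548 × 10^8.
Sum = 1.6770881 × 10^9.
SE = √(1.6770881 × 10^9) = 40952.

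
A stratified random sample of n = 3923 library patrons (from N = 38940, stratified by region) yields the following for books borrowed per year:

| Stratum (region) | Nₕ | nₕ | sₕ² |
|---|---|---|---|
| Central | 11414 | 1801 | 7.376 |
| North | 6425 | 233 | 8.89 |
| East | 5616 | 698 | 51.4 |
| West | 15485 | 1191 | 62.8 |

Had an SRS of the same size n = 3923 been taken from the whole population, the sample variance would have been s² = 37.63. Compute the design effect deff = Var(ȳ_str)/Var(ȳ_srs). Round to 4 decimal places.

1.1982

Var(ȳ_str) = Σ Wₕ²(1−fₕ)sₕ²/nₕ with Wₕ = Nₕ/38940:
  Central: (11414/38940)²·(1−1801/11414)·7.376/1801 = 2.963549 × 10^-4
  North: (6425/38940)²·(1−233/6425)·8.89/233 = 0.0010010552
  East: (5616/38940)²·(1−698/5616)·51.4/698 = 0.001341317
  West: (15485/38940)²·(1−1191/15485)·62.8/1191 = 0.0076969909
  → Var(ȳ_str) = 0.010335718.
Var(ȳ_srs) = (1 − 3923/38940)·37.63/3923 = 0.0086257904.
deff = 0.010335718 / 0.0086257904 = 1.1982.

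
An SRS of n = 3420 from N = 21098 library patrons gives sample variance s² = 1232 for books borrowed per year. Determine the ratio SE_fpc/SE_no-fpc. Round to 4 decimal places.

f = n/N = 3420/21098 = 0.16210067.
SE_no-fpc = √(s²/n) = 0.6001949; SE_fpc = √((1−f)s²/n) = 0.54939945.
Ratio = √(1−f) = 0.91536841.

0.9154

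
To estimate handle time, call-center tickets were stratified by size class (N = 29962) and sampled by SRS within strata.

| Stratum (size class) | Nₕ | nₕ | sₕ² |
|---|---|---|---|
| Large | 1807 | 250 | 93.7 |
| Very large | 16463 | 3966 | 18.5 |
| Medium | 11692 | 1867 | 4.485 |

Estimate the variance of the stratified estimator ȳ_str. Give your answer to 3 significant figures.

0.00255

Var(ȳ_str) = Σₕ Wₕ²(1 − fₕ)sₕ²/nₕ with Wₕ = Nₕ/N, N = 29962.
Large: Wₕ = 0.06030973; term = 0.06030973²·(1 − 0.13835086)·93.7/250 = 0.0011746399.
Very large: Wₕ = 0.54946265; term = 0.54946265²·(1 − 0.24090384)·18.5/3966 = 0.0010690356.
Medium: Wₕ = 0.39022762; term = 0.39022762²·(1 − 0.15968183)·4.485/1867 = 3.0739578 × 10^-4.
Sum = 0.0025510713.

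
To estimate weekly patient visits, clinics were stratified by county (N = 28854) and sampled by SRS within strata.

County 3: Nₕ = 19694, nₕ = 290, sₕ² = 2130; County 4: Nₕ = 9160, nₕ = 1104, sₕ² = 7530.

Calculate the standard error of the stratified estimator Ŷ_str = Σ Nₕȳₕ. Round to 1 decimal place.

Var(Ŷ_str) = Σₕ Nₕ²(1 − fₕ)sₕ²/nₕ.
County 3: 19694²·(1 − 290/19694)·2130/290 = 2.8067699 × 10^9.
County 4: 9160²·(1 − 1104/9160)·7530/1104 = 5.0331611 × 10^8.
Sum = 3.310086 × 10^9.
SE = √(3.310086 × 10^9) = 57533.3.

57533.3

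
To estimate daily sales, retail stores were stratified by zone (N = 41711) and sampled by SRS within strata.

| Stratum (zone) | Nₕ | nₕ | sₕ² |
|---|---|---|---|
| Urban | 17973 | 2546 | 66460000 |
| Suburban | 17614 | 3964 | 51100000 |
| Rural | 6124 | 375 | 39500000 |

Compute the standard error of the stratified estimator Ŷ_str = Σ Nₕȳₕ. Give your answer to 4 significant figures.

Var(Ŷ_str) = Σₕ Nₕ²(1 − fₕ)sₕ²/nₕ.
Urban: 17973²·(1 − 2546/17973)·66460000/2546 = 7.2377569 × 10^12.
Suburban: 17614²·(1 − 3964/17614)·51100000/3964 = 3.0994019 × 10^12.
Rural: 6124²·(1 − 375/6124)·39500000/375 = 3.7084576 × 10^12.
Sum = 1.4045616 × 10^13.
SE = √(1.4045616 × 10^13) = 3.748 × 10^6.

3.748 × 10^6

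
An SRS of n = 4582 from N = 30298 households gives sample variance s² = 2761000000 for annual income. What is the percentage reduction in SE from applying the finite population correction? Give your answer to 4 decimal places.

7.8713

f = n/N = 4582/30298 = 0.15123110.
SE_no-fpc = √(s²/n) = 776.25723; SE_fpc = √((1−f)s²/n) = 715.15534.
Ratio = √(1−f) = 0.92128654. Reduction = 100·(1 − 0.92128654) = 7.8713%.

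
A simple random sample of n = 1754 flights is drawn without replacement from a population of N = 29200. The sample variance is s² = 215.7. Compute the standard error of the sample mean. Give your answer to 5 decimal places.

0.33998

Under SRS without replacement, Var(ȳ) = (1 − f)·s²/n with f = n/N = 1754/29200 = 0.06006849.
Var(ȳ) = (1 − 0.06006849)·215.7/1754 = 0.93993151·0.12297605 = 0.11558907.
SE(ȳ) = √(0.11558907) = 0.33998.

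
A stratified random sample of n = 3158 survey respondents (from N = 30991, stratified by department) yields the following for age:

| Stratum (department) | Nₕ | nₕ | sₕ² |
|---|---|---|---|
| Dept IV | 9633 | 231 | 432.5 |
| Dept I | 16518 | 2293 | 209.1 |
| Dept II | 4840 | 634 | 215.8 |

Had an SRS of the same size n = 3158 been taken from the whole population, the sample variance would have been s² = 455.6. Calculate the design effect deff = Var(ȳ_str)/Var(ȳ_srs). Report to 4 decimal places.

1.5905

Var(ȳ_str) = Σ Wₕ²(1−fₕ)sₕ²/nₕ with Wₕ = Nₕ/30991:
  Dept IV: (9633/30991)²·(1−231/9633)·432.5/231 = 0.17655693
  Dept I: (16518/30991)²·(1−2293/16518)·209.1/2293 = 0.022309433
  Dept II: (4840/30991)²·(1−634/4840)·215.8/634 = 0.0072144899
  → Var(ȳ_str) = 0.20608085.
Var(ȳ_srs) = (1 − 3158/30991)·455.6/3158 = 0.12956748.
deff = 0.20608085 / 0.12956748 = 1.5905.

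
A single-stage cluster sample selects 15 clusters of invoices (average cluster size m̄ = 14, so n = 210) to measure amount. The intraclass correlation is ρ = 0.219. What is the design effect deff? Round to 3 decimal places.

deff = 1 + (14 − 1)·0.219 = 1 + 2.847 = 3.847.

3.847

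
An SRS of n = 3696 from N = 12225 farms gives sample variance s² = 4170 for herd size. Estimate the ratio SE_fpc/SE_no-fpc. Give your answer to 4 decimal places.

f = n/N = 3696/12225 = 0.30233129.
SE_no-fpc = √(s²/n) = 1.0621896; SE_fpc = √((1−f)s²/n) = 0.88721049.
Ratio = √(1−f) = 0.83526565.

0.8353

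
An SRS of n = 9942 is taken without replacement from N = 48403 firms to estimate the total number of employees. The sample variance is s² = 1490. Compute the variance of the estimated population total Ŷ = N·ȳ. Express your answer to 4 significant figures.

2.790 × 10^8

Var(Ŷ) = N²·Var(ȳ) = N²·(1 − n/N)·s²/n.
f = 9942/48403 = 0.20540049; Var(ȳ) = 0.79459951·1490/9942 = 0.11908603.
Var(Ŷ) = 48403² · 0.11908603 = 2.7900075 × 10^8.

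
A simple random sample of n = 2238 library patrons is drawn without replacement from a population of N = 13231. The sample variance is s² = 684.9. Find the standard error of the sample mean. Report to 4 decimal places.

Under SRS without replacement, Var(ȳ) = (1 − f)·s²/n with f = n/N = 2238/13231 = 0.16914821.
Var(ȳ) = (1 − 0.16914821)·684.9/2238 = 0.83085179·0.30603217 = 0.25426738.
SE(ȳ) = √(0.25426738) = 0.5042.

0.5042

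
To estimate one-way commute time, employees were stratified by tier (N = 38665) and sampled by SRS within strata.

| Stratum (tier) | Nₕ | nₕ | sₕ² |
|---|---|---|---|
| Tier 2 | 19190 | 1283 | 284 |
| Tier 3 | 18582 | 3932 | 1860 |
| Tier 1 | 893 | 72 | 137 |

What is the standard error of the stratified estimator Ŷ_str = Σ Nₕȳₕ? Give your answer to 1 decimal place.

14360.9

Var(Ŷ_str) = Σₕ Nₕ²(1 − fₕ)sₕ²/nₕ.
Tier 2: 19190²·(1 − 1283/19190)·284/1283 = 7.606581 × 10^7.
Tier 3: 18582²·(1 − 3932/18582)·1860/3932 = 1.2877439 × 10^8.
Tier 1: 893²·(1 − 72/893)·137/72 = 1.3950272 × 10^6.
Sum = 2.0623523 × 10^8.
SE = √(2.0623523 × 10^8) = 14360.9.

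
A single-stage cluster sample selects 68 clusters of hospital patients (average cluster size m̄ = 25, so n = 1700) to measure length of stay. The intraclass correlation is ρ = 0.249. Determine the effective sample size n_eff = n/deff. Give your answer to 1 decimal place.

243.7

deff = 1 + (25 − 1)·0.249 = 1 + 5.976 = 6.976.
n_eff = 1700 / 6.976 = 243.7.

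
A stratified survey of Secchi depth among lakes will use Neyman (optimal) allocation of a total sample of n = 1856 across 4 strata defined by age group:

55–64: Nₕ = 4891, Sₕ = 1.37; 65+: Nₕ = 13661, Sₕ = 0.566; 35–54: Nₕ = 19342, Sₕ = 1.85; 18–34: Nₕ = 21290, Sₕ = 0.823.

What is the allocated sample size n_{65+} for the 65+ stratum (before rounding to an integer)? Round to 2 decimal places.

211.86

Neyman allocation: nₕ = n·NₕSₕ / Σⱼ NⱼSⱼ.
Σ NⱼSⱼ = 4891·1.37 + 13661·0.566 + 19342·1.85 + 21290·0.823 = 67737.166.
n_{65+} = 1856·13661·0.566 / 67737.166 = 211.86.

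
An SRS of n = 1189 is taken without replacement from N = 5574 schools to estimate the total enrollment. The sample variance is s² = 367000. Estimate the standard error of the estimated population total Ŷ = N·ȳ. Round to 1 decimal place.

86858.1

Var(Ŷ) = N²·Var(ȳ) = N²·(1 − n/N)·s²/n.
f = 1189/5574 = 0.21331180; Var(ȳ) = 0.78668820·367000/1189 = 242.82134.
Var(Ŷ) = 5574² · 242.82134 = 7.5443318 × 10^9.
SE(Ŷ) = √(7.5443318 × 10^9) = 86858.1.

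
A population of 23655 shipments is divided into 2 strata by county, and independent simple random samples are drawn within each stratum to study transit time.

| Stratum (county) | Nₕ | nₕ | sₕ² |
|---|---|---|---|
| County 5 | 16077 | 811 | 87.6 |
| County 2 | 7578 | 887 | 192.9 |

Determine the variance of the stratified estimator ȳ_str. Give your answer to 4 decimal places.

0.0671

Var(ȳ_str) = Σₕ Wₕ²(1 − fₕ)sₕ²/nₕ with Wₕ = Nₕ/N, N = 23655.
County 5: Wₕ = 0.67964490; term = 0.67964490²·(1 − 0.05044473)·87.6/811 = 0.047377007.
County 2: Wₕ = 0.32035510; term = 0.32035510²·(1 − 0.11704935)·192.9/887 = 0.019706447.
Sum = 0.067083454.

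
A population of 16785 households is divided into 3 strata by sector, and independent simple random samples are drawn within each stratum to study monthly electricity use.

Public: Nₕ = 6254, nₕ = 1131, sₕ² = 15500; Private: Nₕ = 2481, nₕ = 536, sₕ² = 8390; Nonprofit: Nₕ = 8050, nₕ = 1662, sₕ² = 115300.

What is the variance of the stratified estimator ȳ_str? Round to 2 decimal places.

14.49

Var(ȳ_str) = Σₕ Wₕ²(1 − fₕ)sₕ²/nₕ with Wₕ = Nₕ/N, N = 16785.
Public: Wₕ = 0.37259458; term = 0.37259458²·(1 − 0.18084426)·15500/1131 = 1.5585066.
Private: Wₕ = 0.14781055; term = 0.14781055²·(1 − 0.21604192)·8390/536 = 0.26810249.
Nonprofit: Wₕ = 0.47959488; term = 0.47959488²·(1 − 0.20645963)·115300/1662 = 12.66241.
Sum = 14.489019.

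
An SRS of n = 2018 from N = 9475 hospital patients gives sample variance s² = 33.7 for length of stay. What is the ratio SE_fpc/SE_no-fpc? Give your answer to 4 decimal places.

f = n/N = 2018/9475 = 0.21298153.
SE_no-fpc = √(s²/n) = 0.12922733; SE_fpc = √((1−f)s²/n) = 0.11464281.
Ratio = √(1−f) = 0.88714061.

0.8871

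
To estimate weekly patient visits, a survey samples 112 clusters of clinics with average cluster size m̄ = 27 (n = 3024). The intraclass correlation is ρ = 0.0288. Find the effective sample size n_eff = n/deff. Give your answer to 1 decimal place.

1729.2

deff = 1 + (27 − 1)·0.0288 = 1 + 0.7488 = 1.7488.
n_eff = 3024 / 1.7488 = 1729.2.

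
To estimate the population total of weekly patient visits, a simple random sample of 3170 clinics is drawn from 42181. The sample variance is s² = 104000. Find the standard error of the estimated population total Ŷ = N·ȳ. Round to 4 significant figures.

232300

Var(Ŷ) = N²·Var(ȳ) = N²·(1 − n/N)·s²/n.
f = 3170/42181 = 0.07515232; Var(ȳ) = 0.92484768·104000/3170 = 30.342006.
Var(Ŷ) = 42181² · 30.342006 = 5.3985612 × 10^10.
SE(Ŷ) = √(5.3985612 × 10^10) = 232300.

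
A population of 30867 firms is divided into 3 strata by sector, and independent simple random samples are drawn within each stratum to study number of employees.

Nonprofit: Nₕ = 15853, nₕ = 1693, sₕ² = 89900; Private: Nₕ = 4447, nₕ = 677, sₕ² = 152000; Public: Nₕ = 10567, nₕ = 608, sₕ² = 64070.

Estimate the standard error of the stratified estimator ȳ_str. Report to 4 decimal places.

Var(ȳ_str) = Σₕ Wₕ²(1 − fₕ)sₕ²/nₕ with Wₕ = Nₕ/N, N = 30867.
Nonprofit: Wₕ = 0.51359057; term = 0.51359057²·(1 − 0.10679367)·89900/1693 = 12.510901.
Private: Wₕ = 0.14406972; term = 0.14406972²·(1 − 0.15223746)·152000/677 = 3.9507046.
Public: Wₕ = 0.34233972; term = 0.34233972²·(1 − 0.05753762)·64070/608 = 11.639377.
Sum = 28.100983.
SE = √(28.100983) = 5.3010.

5.3010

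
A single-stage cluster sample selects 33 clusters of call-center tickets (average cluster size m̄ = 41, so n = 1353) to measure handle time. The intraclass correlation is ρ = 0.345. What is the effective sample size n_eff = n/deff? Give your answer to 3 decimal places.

deff = 1 + (41 − 1)·0.345 = 1 + 13.8 = 14.8.
n_eff = 1353 / 14.8 = 91.419.

91.419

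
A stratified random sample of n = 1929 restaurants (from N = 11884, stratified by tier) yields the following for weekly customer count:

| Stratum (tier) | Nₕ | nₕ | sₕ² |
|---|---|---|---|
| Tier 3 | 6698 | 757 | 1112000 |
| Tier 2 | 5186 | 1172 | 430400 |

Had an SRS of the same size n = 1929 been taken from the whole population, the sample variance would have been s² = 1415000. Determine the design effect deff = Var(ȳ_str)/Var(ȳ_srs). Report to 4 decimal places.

Var(ȳ_str) = Σ Wₕ²(1−fₕ)sₕ²/nₕ with Wₕ = Nₕ/11884:
  Tier 3: (6698/11884)²·(1−757/6698)·1112000/757 = 413.89322
  Tier 2: (5186/11884)²·(1−1172/5186)·430400/1172 = 54.128905
  → Var(ȳ_str) = 468.02213.
Var(ȳ_srs) = (1 − 1929/11884)·1415000/1929 = 614.47304.
deff = 468.02213 / 614.47304 = 0.7617.

0.7617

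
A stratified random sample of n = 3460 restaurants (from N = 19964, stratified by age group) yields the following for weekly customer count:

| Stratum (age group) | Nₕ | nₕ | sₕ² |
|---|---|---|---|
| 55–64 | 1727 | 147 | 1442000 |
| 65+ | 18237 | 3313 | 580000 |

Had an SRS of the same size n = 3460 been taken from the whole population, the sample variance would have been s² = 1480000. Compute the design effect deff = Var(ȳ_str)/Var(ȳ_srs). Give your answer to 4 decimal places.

0.5280

Var(ȳ_str) = Σ Wₕ²(1−fₕ)sₕ²/nₕ with Wₕ = Nₕ/19964:
  55–64: (1727/19964)²·(1−147/1727)·1442000/147 = 67.158692
  65+: (18237/19964)²·(1−3313/18237)·580000/3313 = 119.55014
  → Var(ȳ_str) = 186.70883.
Var(ȳ_srs) = (1 − 3460/19964)·1480000/3460 = 353.61222.
deff = 186.70883 / 353.61222 = 0.5280.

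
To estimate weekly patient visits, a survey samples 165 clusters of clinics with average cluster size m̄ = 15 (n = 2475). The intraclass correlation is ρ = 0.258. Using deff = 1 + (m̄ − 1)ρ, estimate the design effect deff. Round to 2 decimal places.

4.61

deff = 1 + (15 − 1)·0.258 = 1 + 3.612 = 4.612.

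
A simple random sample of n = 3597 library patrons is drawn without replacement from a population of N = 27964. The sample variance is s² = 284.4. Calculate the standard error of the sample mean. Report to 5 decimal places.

0.26248

Under SRS without replacement, Var(ȳ) = (1 − f)·s²/n with f = n/N = 3597/27964 = 0.12862967.
Var(ȳ) = (1 − 0.12862967)·284.4/3597 = 0.87137033·0.079065888 = 0.068895669.
SE(ȳ) = √(0.068895669) = 0.26248.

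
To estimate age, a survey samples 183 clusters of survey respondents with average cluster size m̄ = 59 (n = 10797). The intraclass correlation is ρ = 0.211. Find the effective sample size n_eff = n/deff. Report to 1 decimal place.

815.6

deff = 1 + (59 − 1)·0.211 = 1 + 12.238 = 13.238.
n_eff = 10797 / 13.238 = 815.6.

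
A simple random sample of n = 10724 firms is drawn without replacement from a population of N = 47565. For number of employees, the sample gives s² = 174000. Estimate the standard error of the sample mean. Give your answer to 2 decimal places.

Under SRS without replacement, Var(ȳ) = (1 − f)·s²/n with f = n/N = 10724/47565 = 0.22545990.
Var(ȳ) = (1 − 0.22545990)·174000/10724 = 0.77454010·16.225289 = 12.567137.
SE(ȳ) = √(12.567137) = 3.55.

3.55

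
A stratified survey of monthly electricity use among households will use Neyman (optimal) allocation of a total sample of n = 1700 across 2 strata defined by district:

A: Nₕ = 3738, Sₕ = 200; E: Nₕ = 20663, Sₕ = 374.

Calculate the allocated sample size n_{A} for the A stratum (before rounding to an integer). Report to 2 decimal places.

Neyman allocation: nₕ = n·NₕSₕ / Σⱼ NⱼSⱼ.
Σ NⱼSⱼ = 3738·200 + 20663·374 = 8.475562 × 10^6.
n_{A} = 1700·3738·200 / (8.475562 × 10^6) = 149.95.

149.95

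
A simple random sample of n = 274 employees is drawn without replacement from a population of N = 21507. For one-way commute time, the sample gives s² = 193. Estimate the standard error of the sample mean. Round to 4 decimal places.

Under SRS without replacement, Var(ȳ) = (1 − f)·s²/n with f = n/N = 274/21507 = 0.01274004.
Var(ȳ) = (1 − 0.01274004)·193/274 = 0.98725996·0.70437956 = 0.69540574.
SE(ȳ) = √(0.69540574) = 0.8339.

0.8339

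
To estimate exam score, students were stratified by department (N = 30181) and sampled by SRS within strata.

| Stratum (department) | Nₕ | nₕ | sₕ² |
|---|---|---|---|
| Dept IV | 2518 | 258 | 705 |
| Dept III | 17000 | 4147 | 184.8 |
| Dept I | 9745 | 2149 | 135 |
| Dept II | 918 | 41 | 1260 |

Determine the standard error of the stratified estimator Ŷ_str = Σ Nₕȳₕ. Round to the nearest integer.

Var(Ŷ_str) = Σₕ Nₕ²(1 − fₕ)sₕ²/nₕ.
Dept IV: 2518²·(1 − 258/2518)·705/258 = 1.5550114 × 10^7.
Dept III: 17000²·(1 − 4147/17000)·184.8/4147 = 9.7369146 × 10^6.
Dept I: 9745²·(1 − 2149/9745)·135/2149 = 4.6501199 × 10^6.
Dept II: 918²·(1 − 41/918)·1260/41 = 2.4741667 × 10^7.
Sum = 5.4678816 × 10^7.
SE = √(5.4678816 × 10^7) = 7395.

7395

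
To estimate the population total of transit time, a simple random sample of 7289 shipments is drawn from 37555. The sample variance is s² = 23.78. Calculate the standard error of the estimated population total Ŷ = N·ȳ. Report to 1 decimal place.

1925.7

Var(Ŷ) = N²·Var(ȳ) = N²·(1 − n/N)·s²/n.
f = 7289/37555 = 0.19408867; Var(ȳ) = 0.80591133·23.78/7289 = 0.0026292456.
Var(Ŷ) = 37555² · 0.0026292456 = 3.7082302 × 10^6.
SE(Ŷ) = √(3.7082302 × 10^6) = 1925.7.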